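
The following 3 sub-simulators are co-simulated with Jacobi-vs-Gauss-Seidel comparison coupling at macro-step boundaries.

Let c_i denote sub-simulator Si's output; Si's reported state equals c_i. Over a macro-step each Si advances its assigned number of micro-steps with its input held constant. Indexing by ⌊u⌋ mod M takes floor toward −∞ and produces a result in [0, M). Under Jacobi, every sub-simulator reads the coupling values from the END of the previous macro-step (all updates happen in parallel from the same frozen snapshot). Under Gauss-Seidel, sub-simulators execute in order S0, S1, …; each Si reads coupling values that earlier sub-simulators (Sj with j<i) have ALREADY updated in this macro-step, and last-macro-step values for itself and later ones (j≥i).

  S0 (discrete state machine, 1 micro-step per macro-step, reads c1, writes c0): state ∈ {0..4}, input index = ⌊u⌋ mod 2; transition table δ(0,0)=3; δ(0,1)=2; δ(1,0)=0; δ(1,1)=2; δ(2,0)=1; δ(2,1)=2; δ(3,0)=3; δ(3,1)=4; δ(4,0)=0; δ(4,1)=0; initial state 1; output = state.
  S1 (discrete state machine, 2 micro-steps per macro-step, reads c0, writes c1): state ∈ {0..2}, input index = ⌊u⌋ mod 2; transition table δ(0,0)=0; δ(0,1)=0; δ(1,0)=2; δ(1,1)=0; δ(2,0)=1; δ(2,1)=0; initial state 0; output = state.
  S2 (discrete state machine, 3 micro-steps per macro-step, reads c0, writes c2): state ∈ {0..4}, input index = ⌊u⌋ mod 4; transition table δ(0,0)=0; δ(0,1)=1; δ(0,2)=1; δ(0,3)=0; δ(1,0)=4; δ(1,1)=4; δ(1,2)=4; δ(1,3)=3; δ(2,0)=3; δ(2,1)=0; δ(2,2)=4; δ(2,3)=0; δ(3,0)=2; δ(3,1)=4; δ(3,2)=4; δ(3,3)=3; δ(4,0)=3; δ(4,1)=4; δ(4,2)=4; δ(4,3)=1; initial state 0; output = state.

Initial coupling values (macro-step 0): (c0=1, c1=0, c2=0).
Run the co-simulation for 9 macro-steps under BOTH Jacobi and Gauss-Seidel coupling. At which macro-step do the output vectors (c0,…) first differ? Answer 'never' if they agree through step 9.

first divergence at macro-step: 1

[Jacobi] macro 1: S0 reads c1=0 → after 1×micro: 0; S1 reads c0=1 → after 2×micro: 0; S2 reads c0=1 → after 3×micro: 4 ⇒ (c0=0, c1=0, c2=4)
[Jacobi] macro 2: S0 reads c1=0 → after 1×micro: 3; S1 reads c0=0 → after 2×micro: 0; S2 reads c0=0 → after 3×micro: 3 ⇒ (c0=3, c1=0, c2=3)
[Jacobi] macro 3: S0 reads c1=0 → after 1×micro: 3; S1 reads c0=3 → after 2×micro: 0; S2 reads c0=3 → after 3×micro: 3 ⇒ (c0=3, c1=0, c2=3)
[Jacobi] macro 4: S0 reads c1=0 → after 1×micro: 3; S1 reads c0=3 → after 2×micro: 0; S2 reads c0=3 → after 3×micro: 3 ⇒ (c0=3, c1=0, c2=3)
[Jacobi] macro 5: S0 reads c1=0 → after 1×micro: 3; S1 reads c0=3 → after 2×micro: 0; S2 reads c0=3 → after 3×micro: 3 ⇒ (c0=3, c1=0, c2=3)
[Jacobi] macro 6: S0 reads c1=0 → after 1×micro: 3; S1 reads c0=3 → after 2×micro: 0; S2 reads c0=3 → after 3×micro: 3 ⇒ (c0=3, c1=0, c2=3)
[Jacobi] macro 7: S0 reads c1=0 → after 1×micro: 3; S1 reads c0=3 → after 2×micro: 0; S2 reads c0=3 → after 3×micro: 3 ⇒ (c0=3, c1=0, c2=3)
[Jacobi] macro 8: S0 reads c1=0 → after 1×micro: 3; S1 reads c0=3 → after 2×micro: 0; S2 reads c0=3 → after 3×micro: 3 ⇒ (c0=3, c1=0, c2=3)
[Jacobi] macro 9: S0 reads c1=0 → after 1×micro: 3; S1 reads c0=3 → after 2×micro: 0; S2 reads c0=3 → after 3×micro: 3 ⇒ (c0=3, c1=0, c2=3)
[Gauss-Seidel] macro 1: S0 reads c1=0 → after 1×micro: 0; S1 reads c0=0 → after 2×micro: 0; S2 reads c0=0 → after 3×micro: 0 ⇒ (c0=0, c1=0, c2=0)
[Gauss-Seidel] macro 2: S0 reads c1=0 → after 1×micro: 3; S1 reads c0=3 → after 2×micro: 0; S2 reads c0=3 → after 3×micro: 0 ⇒ (c0=3, c1=0, c2=0)
[Gauss-Seidel] macro 3: S0 reads c1=0 → after 1×micro: 3; S1 reads c0=3 → after 2×micro: 0; S2 reads c0=3 → after 3×micro: 0 ⇒ (c0=3, c1=0, c2=0)
[Gauss-Seidel] macro 4: S0 reads c1=0 → after 1×micro: 3; S1 reads c0=3 → after 2×micro: 0; S2 reads c0=3 → after 3×micro: 0 ⇒ (c0=3, c1=0, c2=0)
[Gauss-Seidel] macro 5: S0 reads c1=0 → after 1×micro: 3; S1 reads c0=3 → after 2×micro: 0; S2 reads c0=3 → after 3×micro: 0 ⇒ (c0=3, c1=0, c2=0)
[Gauss-Seidel] macro 6: S0 reads c1=0 → after 1×micro: 3; S1 reads c0=3 → after 2×micro: 0; S2 reads c0=3 → after 3×micro: 0 ⇒ (c0=3, c1=0, c2=0)
[Gauss-Seidel] macro 7: S0 reads c1=0 → after 1×micro: 3; S1 reads c0=3 → after 2×micro: 0; S2 reads c0=3 → after 3×micro: 0 ⇒ (c0=3, c1=0, c2=0)
[Gauss-Seidel] macro 8: S0 reads c1=0 → after 1×micro: 3; S1 reads c0=3 → after 2×micro: 0; S2 reads c0=3 → after 3×micro: 0 ⇒ (c0=3, c1=0, c2=0)
[Gauss-Seidel] macro 9: S0 reads c1=0 → after 1×micro: 3; S1 reads c0=3 → after 2×micro: 0; S2 reads c0=3 → after 3×micro: 0 ⇒ (c0=3, c1=0, c2=0)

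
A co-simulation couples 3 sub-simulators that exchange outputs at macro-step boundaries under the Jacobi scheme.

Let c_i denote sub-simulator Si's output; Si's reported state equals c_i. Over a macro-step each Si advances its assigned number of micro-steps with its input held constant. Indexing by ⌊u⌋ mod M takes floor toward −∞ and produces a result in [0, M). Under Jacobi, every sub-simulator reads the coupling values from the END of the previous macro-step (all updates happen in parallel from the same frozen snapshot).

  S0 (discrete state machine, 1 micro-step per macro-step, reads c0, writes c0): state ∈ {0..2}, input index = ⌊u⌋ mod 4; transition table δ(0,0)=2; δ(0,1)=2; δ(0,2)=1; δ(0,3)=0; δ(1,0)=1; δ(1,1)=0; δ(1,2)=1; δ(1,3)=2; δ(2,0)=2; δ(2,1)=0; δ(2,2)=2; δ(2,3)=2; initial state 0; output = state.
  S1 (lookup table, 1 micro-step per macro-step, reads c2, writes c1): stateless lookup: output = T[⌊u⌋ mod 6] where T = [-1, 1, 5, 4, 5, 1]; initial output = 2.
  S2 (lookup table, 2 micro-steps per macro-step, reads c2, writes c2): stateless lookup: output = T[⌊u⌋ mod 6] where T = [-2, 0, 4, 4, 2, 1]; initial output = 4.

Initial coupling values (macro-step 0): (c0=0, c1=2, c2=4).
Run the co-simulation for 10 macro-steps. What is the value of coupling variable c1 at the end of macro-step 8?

macro 1: S0 reads c0=0 → after 1×micro: 2; S1 reads c2=4 → after 1×micro: 5; S2 reads c2=4 → after 2×micro: 2 ⇒ (c0=2, c1=5, c2=2)
macro 2: S0 reads c0=2 → after 1×micro: 2; S1 reads c2=2 → after 1×micro: 5; S2 reads c2=2 → after 2×micro: 4 ⇒ (c0=2, c1=5, c2=4)
macro 3: S0 reads c0=2 → after 1×micro: 2; S1 reads c2=4 → after 1×micro: 5; S2 reads c2=4 → after 2×micro: 2 ⇒ (c0=2, c1=5, c2=2)
macro 4: S0 reads c0=2 → after 1×micro: 2; S1 reads c2=2 → after 1×micro: 5; S2 reads c2=2 → after 2×micro: 4 ⇒ (c0=2, c1=5, c2=4)
macro 5: S0 reads c0=2 → after 1×micro: 2; S1 reads c2=4 → after 1×micro: 5; S2 reads c2=4 → after 2×micro: 2 ⇒ (c0=2, c1=5, c2=2)
macro 6: S0 reads c0=2 → after 1×micro: 2; S1 reads c2=2 → after 1×micro: 5; S2 reads c2=2 → after 2×micro: 4 ⇒ (c0=2, c1=5, c2=4)
macro 7: S0 reads c0=2 → after 1×micro: 2; S1 reads c2=4 → after 1×micro: 5; S2 reads c2=4 → after 2×micro: 2 ⇒ (c0=2, c1=5, c2=2)
macro 8: S0 reads c0=2 → after 1×micro: 2; S1 reads c2=2 → after 1×micro: 5; S2 reads c2=2 → after 2×micro: 4 ⇒ (c0=2, c1=5, c2=4)
macro 9: S0 reads c0=2 → after 1×micro: 2; S1 reads c2=4 → after 1×micro: 5; S2 reads c2=4 → after 2×micro: 2 ⇒ (c0=2, c1=5, c2=2)
macro 10: S0 reads c0=2 → after 1×micro: 2; S1 reads c2=2 → after 1×micro: 5; S2 reads c2=2 → after 2×micro: 4 ⇒ (c0=2, c1=5, c2=4)

c1 at macro-step 8 = 5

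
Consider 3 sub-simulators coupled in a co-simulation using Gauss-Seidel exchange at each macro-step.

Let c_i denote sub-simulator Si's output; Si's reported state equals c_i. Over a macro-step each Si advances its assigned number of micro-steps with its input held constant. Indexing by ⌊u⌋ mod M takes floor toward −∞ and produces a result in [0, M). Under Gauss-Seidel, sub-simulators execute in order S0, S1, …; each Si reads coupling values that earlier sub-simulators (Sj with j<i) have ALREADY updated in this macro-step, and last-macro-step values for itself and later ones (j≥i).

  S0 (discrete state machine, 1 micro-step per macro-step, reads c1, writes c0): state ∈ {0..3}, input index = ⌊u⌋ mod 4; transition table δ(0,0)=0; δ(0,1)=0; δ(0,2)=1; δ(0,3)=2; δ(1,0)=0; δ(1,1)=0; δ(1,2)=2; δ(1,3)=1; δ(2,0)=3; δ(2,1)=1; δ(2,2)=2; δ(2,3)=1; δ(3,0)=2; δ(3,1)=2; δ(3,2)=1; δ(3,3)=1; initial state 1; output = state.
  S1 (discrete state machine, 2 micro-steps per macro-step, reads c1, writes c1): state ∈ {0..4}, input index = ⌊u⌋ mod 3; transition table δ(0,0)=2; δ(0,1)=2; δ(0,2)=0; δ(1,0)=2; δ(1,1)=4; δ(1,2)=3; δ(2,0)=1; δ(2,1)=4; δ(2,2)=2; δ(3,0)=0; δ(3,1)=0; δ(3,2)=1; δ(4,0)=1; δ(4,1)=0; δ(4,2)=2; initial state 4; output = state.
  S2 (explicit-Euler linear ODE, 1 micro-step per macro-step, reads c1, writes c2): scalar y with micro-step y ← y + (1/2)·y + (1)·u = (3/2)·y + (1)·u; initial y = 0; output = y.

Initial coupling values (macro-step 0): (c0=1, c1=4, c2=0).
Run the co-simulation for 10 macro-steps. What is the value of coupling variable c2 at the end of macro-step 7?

macro 1: S0 reads c1=4 → after 1×micro: 0; S1 reads c1=4 → after 2×micro: 2; S2 reads c1=2 → after 1×micro: 2 ⇒ (c0=0, c1=2, c2=2)
macro 2: S0 reads c1=2 → after 1×micro: 1; S1 reads c1=2 → after 2×micro: 2; S2 reads c1=2 → after 1×micro: 5 ⇒ (c0=1, c1=2, c2=5)
macro 3: S0 reads c1=2 → after 1×micro: 2; S1 reads c1=2 → after 2×micro: 2; S2 reads c1=2 → after 1×micro: 19/2 ⇒ (c0=2, c1=2, c2=19/2)
macro 4: S0 reads c1=2 → after 1×micro: 2; S1 reads c1=2 → after 2×micro: 2; S2 reads c1=2 → after 1×micro: 65/4 ⇒ (c0=2, c1=2, c2=65/4)
macro 5: S0 reads c1=2 → after 1×micro: 2; S1 reads c1=2 → after 2×micro: 2; S2 reads c1=2 → after 1×micro: 211/8 ⇒ (c0=2, c1=2, c2=211/8)
macro 6: S0 reads c1=2 → after 1×micro: 2; S1 reads c1=2 → after 2×micro: 2; S2 reads c1=2 → after 1×micro: 665/16 ⇒ (c0=2, c1=2, c2=665/16)
macro 7: S0 reads c1=2 → after 1×micro: 2; S1 reads c1=2 → after 2×micro: 2; S2 reads c1=2 → after 1×micro: 2059/32 ⇒ (c0=2, c1=2, c2=2059/32)
macro 8: S0 reads c1=2 → after 1×micro: 2; S1 reads c1=2 → after 2×micro: 2; S2 reads c1=2 → after 1×micro: 6305/64 ⇒ (c0=2, c1=2, c2=6305/64)
macro 9: S0 reads c1=2 → after 1×micro: 2; S1 reads c1=2 → after 2×micro: 2; S2 reads c1=2 → after 1×micro: 19171/128 ⇒ (c0=2, c1=2, c2=19171/128)
macro 10: S0 reads c1=2 → after 1×micro: 2; S1 reads c1=2 → after 2×micro: 2; S2 reads c1=2 → after 1×micro: 58025/256 ⇒ (c0=2, c1=2, c2=58025/256)

c2 at macro-step 7 = 2059/32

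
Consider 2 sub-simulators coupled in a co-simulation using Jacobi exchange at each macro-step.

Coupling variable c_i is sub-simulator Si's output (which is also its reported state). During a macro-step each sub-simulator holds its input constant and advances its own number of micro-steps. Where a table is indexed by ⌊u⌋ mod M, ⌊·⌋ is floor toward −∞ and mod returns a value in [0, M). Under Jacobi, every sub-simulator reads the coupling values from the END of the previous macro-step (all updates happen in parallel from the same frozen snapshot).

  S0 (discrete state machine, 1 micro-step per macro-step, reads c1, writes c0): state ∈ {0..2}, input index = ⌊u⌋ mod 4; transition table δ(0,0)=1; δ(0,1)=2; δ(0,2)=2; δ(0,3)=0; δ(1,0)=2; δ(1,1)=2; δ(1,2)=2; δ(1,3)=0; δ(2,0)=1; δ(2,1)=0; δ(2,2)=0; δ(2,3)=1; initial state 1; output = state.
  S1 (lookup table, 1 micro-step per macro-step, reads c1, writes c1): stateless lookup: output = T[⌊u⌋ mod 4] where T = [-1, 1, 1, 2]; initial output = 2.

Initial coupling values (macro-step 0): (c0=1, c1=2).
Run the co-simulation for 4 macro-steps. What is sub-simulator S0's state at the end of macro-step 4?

macro 1: S0 reads c1=2 → after 1×micro: 2; S1 reads c1=2 → after 1×micro: 1 ⇒ (c0=2, c1=1)
macro 2: S0 reads c1=1 → after 1×micro: 0; S1 reads c1=1 → after 1×micro: 1 ⇒ (c0=0, c1=1)
macro 3: S0 reads c1=1 → after 1×micro: 2; S1 reads c1=1 → after 1×micro: 1 ⇒ (c0=2, c1=1)
macro 4: S0 reads c1=1 → after 1×micro: 0; S1 reads c1=1 → after 1×micro: 1 ⇒ (c0=0, c1=1)

S0 state at macro-step 4 = 0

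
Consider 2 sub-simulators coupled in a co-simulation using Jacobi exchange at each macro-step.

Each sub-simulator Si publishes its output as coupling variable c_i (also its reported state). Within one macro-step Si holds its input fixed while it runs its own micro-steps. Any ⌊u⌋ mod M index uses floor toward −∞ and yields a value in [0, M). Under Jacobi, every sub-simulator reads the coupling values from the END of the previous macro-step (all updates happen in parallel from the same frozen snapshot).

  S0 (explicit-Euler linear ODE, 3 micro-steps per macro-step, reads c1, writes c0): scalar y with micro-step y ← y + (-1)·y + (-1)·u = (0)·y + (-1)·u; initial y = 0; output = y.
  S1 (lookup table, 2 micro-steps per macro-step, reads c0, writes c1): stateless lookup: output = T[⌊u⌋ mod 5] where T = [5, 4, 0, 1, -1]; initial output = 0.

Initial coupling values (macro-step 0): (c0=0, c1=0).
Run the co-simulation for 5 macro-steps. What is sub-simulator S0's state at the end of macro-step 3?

macro 1: S0 reads c1=0 → after 3×micro: 0; S1 reads c0=0 → after 2×micro: 5 ⇒ (c0=0, c1=5)
macro 2: S0 reads c1=5 → after 3×micro: -5; S1 reads c0=0 → after 2×micro: 5 ⇒ (c0=-5, c1=5)
macro 3: S0 reads c1=5 → after 3×micro: -5; S1 reads c0=-5 → after 2×micro: 5 ⇒ (c0=-5, c1=5)
macro 4: S0 reads c1=5 → after 3×micro: -5; S1 reads c0=-5 → after 2×micro: 5 ⇒ (c0=-5, c1=5)
macro 5: S0 reads c1=5 → after 3×micro: -5; S1 reads c0=-5 → after 2×micro: 5 ⇒ (c0=-5, c1=5)

S0 state at macro-step 3 = -5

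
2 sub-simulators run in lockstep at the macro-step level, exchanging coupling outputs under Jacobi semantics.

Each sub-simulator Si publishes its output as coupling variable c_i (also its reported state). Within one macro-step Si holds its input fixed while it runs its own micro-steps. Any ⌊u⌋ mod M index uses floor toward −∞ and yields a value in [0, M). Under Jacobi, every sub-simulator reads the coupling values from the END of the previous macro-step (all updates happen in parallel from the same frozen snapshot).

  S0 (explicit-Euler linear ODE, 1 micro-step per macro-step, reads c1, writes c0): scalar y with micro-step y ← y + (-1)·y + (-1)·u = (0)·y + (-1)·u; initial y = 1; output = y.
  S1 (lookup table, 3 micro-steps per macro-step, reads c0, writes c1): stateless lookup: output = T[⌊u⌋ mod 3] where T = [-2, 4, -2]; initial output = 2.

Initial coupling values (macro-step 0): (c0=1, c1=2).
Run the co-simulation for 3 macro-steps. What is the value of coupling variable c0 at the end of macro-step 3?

macro 1: S0 reads c1=2 → after 1×micro: -2; S1 reads c0=1 → after 3×micro: 4 ⇒ (c0=-2, c1=4)
macro 2: S0 reads c1=4 → after 1×micro: -4; S1 reads c0=-2 → after 3×micro: 4 ⇒ (c0=-4, c1=4)
macro 3: S0 reads c1=4 → after 1×micro: -4; S1 reads c0=-4 → after 3×micro: -2 ⇒ (c0=-4, c1=-2)

c0 at macro-step 3 = -4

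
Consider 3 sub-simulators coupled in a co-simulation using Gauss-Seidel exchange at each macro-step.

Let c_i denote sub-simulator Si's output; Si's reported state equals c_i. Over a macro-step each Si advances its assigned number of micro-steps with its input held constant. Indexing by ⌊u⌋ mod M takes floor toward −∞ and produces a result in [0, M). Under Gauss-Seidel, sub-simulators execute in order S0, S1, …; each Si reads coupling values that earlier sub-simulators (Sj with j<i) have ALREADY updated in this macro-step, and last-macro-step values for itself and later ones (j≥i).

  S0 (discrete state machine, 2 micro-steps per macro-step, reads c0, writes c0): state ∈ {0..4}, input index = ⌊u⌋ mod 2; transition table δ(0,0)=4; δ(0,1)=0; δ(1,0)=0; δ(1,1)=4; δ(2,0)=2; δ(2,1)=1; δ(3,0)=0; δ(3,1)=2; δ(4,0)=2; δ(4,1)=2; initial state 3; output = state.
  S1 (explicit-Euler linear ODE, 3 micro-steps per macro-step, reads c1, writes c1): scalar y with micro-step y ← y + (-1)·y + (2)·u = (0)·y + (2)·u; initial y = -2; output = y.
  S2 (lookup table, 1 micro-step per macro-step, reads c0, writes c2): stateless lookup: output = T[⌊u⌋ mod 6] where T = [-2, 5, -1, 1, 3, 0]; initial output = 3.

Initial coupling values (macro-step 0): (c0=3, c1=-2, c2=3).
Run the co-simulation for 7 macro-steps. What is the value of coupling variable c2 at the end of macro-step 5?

macro 1: S0 reads c0=3 → after 2×micro: 1; S1 reads c1=-2 → after 3×micro: -4; S2 reads c0=1 → after 1×micro: 5 ⇒ (c0=1, c1=-4, c2=5)
macro 2: S0 reads c0=1 → after 2×micro: 2; S1 reads c1=-4 → after 3×micro: -8; S2 reads c0=2 → after 1×micro: -1 ⇒ (c0=2, c1=-8, c2=-1)
macro 3: S0 reads c0=2 → after 2×micro: 2; S1 reads c1=-8 → after 3×micro: -16; S2 reads c0=2 → after 1×micro: -1 ⇒ (c0=2, c1=-16, c2=-1)
macro 4: S0 reads c0=2 → after 2×micro: 2; S1 reads c1=-16 → after 3×micro: -32; S2 reads c0=2 → after 1×micro: -1 ⇒ (c0=2, c1=-32, c2=-1)
macro 5: S0 reads c0=2 → after 2×micro: 2; S1 reads c1=-32 → after 3×micro: -64; S2 reads c0=2 → after 1×micro: -1 ⇒ (c0=2, c1=-64, c2=-1)
macro 6: S0 reads c0=2 → after 2×micro: 2; S1 reads c1=-64 → after 3×micro: -128; S2 reads c0=2 → after 1×micro: -1 ⇒ (c0=2, c1=-128, c2=-1)
macro 7: S0 reads c0=2 → after 2×micro: 2; S1 reads c1=-128 → after 3×micro: -256; S2 reads c0=2 → after 1×micro: -1 ⇒ (c0=2, c1=-256, c2=-1)

c2 at macro-step 5 = -1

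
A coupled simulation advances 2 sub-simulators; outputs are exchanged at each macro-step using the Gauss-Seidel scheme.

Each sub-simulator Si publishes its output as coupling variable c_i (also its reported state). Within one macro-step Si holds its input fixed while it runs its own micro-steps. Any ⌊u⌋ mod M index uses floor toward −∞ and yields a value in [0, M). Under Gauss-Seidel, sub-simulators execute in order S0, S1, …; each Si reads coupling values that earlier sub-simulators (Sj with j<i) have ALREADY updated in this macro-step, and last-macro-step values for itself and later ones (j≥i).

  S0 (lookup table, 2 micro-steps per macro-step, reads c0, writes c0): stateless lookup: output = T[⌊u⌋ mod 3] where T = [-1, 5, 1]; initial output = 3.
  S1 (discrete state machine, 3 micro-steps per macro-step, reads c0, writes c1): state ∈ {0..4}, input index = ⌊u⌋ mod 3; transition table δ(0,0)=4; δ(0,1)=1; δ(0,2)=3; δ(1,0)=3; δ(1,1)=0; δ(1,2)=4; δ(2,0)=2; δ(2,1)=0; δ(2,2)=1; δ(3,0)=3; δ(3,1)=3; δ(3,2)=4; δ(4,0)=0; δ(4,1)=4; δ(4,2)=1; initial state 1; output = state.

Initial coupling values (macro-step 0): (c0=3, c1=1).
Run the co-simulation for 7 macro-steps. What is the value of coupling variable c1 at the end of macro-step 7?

c1 at macro-step 7 = 1

macro 1: S0 reads c0=3 → after 2×micro: -1; S1 reads c0=-1 → after 3×micro: 4 ⇒ (c0=-1, c1=4)
macro 2: S0 reads c0=-1 → after 2×micro: 1; S1 reads c0=1 → after 3×micro: 4 ⇒ (c0=1, c1=4)
macro 3: S0 reads c0=1 → after 2×micro: 5; S1 reads c0=5 → after 3×micro: 1 ⇒ (c0=5, c1=1)
macro 4: S0 reads c0=5 → after 2×micro: 1; S1 reads c0=1 → after 3×micro: 0 ⇒ (c0=1, c1=0)
macro 5: S0 reads c0=1 → after 2×micro: 5; S1 reads c0=5 → after 3×micro: 1 ⇒ (c0=5, c1=1)
macro 6: S0 reads c0=5 → after 2×micro: 1; S1 reads c0=1 → after 3×micro: 0 ⇒ (c0=1, c1=0)
macro 7: S0 reads c0=1 → after 2×micro: 5; S1 reads c0=5 → after 3×micro: 1 ⇒ (c0=5, c1=1)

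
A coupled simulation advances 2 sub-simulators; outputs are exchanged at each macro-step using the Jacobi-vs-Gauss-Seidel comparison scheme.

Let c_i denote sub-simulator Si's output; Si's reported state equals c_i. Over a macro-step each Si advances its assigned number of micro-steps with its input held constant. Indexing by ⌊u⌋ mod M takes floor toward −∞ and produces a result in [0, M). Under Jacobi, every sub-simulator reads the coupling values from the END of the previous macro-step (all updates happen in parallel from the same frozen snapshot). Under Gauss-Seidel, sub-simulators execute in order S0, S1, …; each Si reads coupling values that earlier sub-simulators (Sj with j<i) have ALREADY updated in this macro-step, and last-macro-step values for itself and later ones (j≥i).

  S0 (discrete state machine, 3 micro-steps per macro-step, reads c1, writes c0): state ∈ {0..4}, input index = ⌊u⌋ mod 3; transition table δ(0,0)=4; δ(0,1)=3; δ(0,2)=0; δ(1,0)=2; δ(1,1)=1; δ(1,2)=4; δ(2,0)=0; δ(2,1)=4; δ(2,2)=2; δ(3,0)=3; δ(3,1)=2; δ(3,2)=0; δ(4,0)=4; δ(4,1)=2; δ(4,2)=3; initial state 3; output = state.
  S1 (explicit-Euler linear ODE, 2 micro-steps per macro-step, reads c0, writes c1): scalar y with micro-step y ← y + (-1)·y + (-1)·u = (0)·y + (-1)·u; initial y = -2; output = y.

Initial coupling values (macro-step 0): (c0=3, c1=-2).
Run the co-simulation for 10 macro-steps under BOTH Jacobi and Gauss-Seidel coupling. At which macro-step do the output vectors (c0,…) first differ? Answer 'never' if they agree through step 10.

[Jacobi] macro 1: S0 reads c1=-2 → after 3×micro: 2; S1 reads c0=3 → after 2×micro: -3 ⇒ (c0=2, c1=-3)
[Jacobi] macro 2: S0 reads c1=-3 → after 3×micro: 4; S1 reads c0=2 → after 2×micro: -2 ⇒ (c0=4, c1=-2)
[Jacobi] macro 3: S0 reads c1=-2 → after 3×micro: 2; S1 reads c0=4 → after 2×micro: -4 ⇒ (c0=2, c1=-4)
[Jacobi] macro 4: S0 reads c1=-4 → after 3×micro: 2; S1 reads c0=2 → after 2×micro: -2 ⇒ (c0=2, c1=-2)
[Jacobi] macro 5: S0 reads c1=-2 → after 3×micro: 4; S1 reads c0=2 → after 2×micro: -2 ⇒ (c0=4, c1=-2)
[Jacobi] macro 6: S0 reads c1=-2 → after 3×micro: 2; S1 reads c0=4 → after 2×micro: -4 ⇒ (c0=2, c1=-4)
[Jacobi] macro 7: S0 reads c1=-4 → after 3×micro: 2; S1 reads c0=2 → after 2×micro: -2 ⇒ (c0=2, c1=-2)
[Jacobi] macro 8: S0 reads c1=-2 → after 3×micro: 4; S1 reads c0=2 → after 2×micro: -2 ⇒ (c0=4, c1=-2)
[Jacobi] macro 9: S0 reads c1=-2 → after 3×micro: 2; S1 reads c0=4 → after 2×micro: -4 ⇒ (c0=2, c1=-4)
[Jacobi] macro 10: S0 reads c1=-4 → after 3×micro: 2; S1 reads c0=2 → after 2×micro: -2 ⇒ (c0=2, c1=-2)
[Gauss-Seidel] macro 1: S0 reads c1=-2 → after 3×micro: 2; S1 reads c0=2 → after 2×micro: -2 ⇒ (c0=2, c1=-2)
[Gauss-Seidel] macro 2: S0 reads c1=-2 → after 3×micro: 4; S1 reads c0=4 → after 2×micro: -4 ⇒ (c0=4, c1=-4)
[Gauss-Seidel] macro 3: S0 reads c1=-4 → after 3×micro: 0; S1 reads c0=0 → after 2×micro: 0 ⇒ (c0=0, c1=0)
[Gauss-Seidel] macro 4: S0 reads c1=0 → after 3×micro: 4; S1 reads c0=4 → after 2×micro: -4 ⇒ (c0=4, c1=-4)
[Gauss-Seidel] macro 5: S0 reads c1=-4 → after 3×micro: 0; S1 reads c0=0 → after 2×micro: 0 ⇒ (c0=0, c1=0)
[Gauss-Seidel] macro 6: S0 reads c1=0 → after 3×micro: 4; S1 reads c0=4 → after 2×micro: -4 ⇒ (c0=4, c1=-4)
[Gauss-Seidel] macro 7: S0 reads c1=-4 → after 3×micro: 0; S1 reads c0=0 → after 2×micro: 0 ⇒ (c0=0, c1=0)
[Gauss-Seidel] macro 8: S0 reads c1=0 → after 3×micro: 4; S1 reads c0=4 → after 2×micro: -4 ⇒ (c0=4, c1=-4)
[Gauss-Seidel] macro 9: S0 reads c1=-4 → after 3×micro: 0; S1 reads c0=0 → after 2×micro: 0 ⇒ (c0=0, c1=0)
[Gauss-Seidel] macro 10: S0 reads c1=0 → after 3×micro: 4; S1 reads c0=4 → after 2×micro: -4 ⇒ (c0=4, c1=-4)

first divergence at macro-step: 1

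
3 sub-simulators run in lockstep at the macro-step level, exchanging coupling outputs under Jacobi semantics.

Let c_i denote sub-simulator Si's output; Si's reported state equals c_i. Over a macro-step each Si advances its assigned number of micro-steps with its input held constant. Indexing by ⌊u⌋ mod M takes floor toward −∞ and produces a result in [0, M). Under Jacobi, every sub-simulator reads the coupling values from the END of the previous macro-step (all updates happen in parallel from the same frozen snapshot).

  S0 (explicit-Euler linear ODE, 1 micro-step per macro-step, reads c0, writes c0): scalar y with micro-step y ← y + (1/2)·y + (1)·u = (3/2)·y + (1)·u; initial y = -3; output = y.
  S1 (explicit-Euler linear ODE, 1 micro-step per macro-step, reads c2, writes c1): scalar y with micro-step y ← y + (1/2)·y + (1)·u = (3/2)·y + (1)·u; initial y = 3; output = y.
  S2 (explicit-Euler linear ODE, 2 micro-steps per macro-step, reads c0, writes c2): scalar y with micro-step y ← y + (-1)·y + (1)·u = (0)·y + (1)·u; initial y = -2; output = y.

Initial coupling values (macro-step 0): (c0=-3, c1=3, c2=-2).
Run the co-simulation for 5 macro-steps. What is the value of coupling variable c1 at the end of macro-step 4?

c1 at macro-step 4 = -453/16

macro 1: S0 reads c0=-3 → after 1×micro: -15/2; S1 reads c2=-2 → after 1×micro: 5/2; S2 reads c0=-3 → after 2×micro: -3 ⇒ (c0=-15/2, c1=5/2, c2=-3)
macro 2: S0 reads c0=-15/2 → after 1×micro: -75/4; S1 reads c2=-3 → after 1×micro: 3/4; S2 reads c0=-15/2 → after 2×micro: -15/2 ⇒ (c0=-75/4, c1=3/4, c2=-15/2)
macro 3: S0 reads c0=-75/4 → after 1×micro: -375/8; S1 reads c2=-15/2 → after 1×micro: -51/8; S2 reads c0=-75/4 → after 2×micro: -75/4 ⇒ (c0=-375/8, c1=-51/8, c2=-75/4)
macro 4: S0 reads c0=-375/8 → after 1×micro: -1875/16; S1 reads c2=-75/4 → after 1×micro: -453/16; S2 reads c0=-375/8 → after 2×micro: -375/8 ⇒ (c0=-1875/16, c1=-453/16, c2=-375/8)
macro 5: S0 reads c0=-1875/16 → after 1×micro: -9375/32; S1 reads c2=-375/8 → after 1×micro: -2859/32; S2 reads c0=-1875/16 → after 2×micro: -1875/16 ⇒ (c0=-9375/32, c1=-2859/32, c2=-1875/16)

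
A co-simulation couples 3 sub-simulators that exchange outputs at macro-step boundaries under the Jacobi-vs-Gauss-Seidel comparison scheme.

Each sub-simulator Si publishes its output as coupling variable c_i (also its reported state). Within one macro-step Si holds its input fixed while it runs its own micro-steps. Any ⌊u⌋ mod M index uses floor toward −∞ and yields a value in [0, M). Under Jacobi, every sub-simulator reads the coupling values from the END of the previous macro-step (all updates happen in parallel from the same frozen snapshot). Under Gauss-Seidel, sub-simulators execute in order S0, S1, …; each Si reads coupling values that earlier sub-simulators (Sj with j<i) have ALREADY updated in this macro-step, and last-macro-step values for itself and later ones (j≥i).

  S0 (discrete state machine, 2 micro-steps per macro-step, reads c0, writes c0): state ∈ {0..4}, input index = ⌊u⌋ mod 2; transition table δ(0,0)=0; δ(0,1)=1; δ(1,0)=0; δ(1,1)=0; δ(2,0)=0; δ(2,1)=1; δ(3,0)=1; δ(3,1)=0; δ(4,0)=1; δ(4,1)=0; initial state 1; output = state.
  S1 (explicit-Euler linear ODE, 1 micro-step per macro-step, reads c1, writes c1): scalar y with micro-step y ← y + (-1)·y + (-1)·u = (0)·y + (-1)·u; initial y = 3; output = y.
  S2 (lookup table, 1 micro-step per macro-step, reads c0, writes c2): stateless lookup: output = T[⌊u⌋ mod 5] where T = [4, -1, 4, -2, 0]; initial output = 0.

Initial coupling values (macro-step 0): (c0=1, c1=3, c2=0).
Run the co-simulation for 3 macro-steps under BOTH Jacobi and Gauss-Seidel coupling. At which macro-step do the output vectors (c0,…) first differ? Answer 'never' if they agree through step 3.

first divergence at macro-step: never

[Jacobi] macro 1: S0 reads c0=1 → after 2×micro: 1; S1 reads c1=3 → after 1×micro: -3; S2 reads c0=1 → after 1×micro: -1 ⇒ (c0=1, c1=-3, c2=-1)
[Jacobi] macro 2: S0 reads c0=1 → after 2×micro: 1; S1 reads c1=-3 → after 1×micro: 3; S2 reads c0=1 → after 1×micro: -1 ⇒ (c0=1, c1=3, c2=-1)
[Jacobi] macro 3: S0 reads c0=1 → after 2×micro: 1; S1 reads c1=3 → after 1×micro: -3; S2 reads c0=1 → after 1×micro: -1 ⇒ (c0=1, c1=-3, c2=-1)
[Gauss-Seidel] macro 1: S0 reads c0=1 → after 2×micro: 1; S1 reads c1=3 → after 1×micro: -3; S2 reads c0=1 → after 1×micro: -1 ⇒ (c0=1, c1=-3, c2=-1)
[Gauss-Seidel] macro 2: S0 reads c0=1 → after 2×micro: 1; S1 reads c1=-3 → after 1×micro: 3; S2 reads c0=1 → after 1×micro: -1 ⇒ (c0=1, c1=3, c2=-1)
[Gauss-Seidel] macro 3: S0 reads c0=1 → after 2×micro: 1; S1 reads c1=3 → after 1×micro: -3; S2 reads c0=1 → after 1×micro: -1 ⇒ (c0=1, c1=-3, c2=-1)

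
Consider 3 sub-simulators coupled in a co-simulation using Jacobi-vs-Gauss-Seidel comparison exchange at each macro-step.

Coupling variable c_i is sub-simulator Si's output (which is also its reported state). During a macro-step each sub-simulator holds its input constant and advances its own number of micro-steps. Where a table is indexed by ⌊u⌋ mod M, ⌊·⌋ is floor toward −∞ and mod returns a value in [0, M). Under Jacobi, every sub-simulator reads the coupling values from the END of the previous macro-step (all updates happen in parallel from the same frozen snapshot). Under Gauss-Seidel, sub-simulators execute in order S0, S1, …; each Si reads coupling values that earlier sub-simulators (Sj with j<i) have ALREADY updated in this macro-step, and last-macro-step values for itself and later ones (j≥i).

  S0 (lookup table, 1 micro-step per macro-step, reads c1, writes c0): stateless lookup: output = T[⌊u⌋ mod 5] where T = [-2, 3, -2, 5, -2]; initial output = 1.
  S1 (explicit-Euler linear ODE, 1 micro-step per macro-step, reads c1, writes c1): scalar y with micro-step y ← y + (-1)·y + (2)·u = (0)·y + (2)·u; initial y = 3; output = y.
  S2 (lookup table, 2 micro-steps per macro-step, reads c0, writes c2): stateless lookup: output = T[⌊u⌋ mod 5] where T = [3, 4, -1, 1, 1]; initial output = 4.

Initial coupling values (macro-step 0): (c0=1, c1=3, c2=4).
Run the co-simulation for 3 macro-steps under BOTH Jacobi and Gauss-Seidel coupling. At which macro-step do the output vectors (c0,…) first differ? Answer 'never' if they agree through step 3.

first divergence at macro-step: 1

[Jacobi] macro 1: S0 reads c1=3 → after 1×micro: 5; S1 reads c1=3 → after 1×micro: 6; S2 reads c0=1 → after 2×micro: 4 ⇒ (c0=5, c1=6, c2=4)
[Jacobi] macro 2: S0 reads c1=6 → after 1×micro: 3; S1 reads c1=6 → after 1×micro: 12; S2 reads c0=5 → after 2×micro: 3 ⇒ (c0=3, c1=12, c2=3)
[Jacobi] macro 3: S0 reads c1=12 → after 1×micro: -2; S1 reads c1=12 → after 1×micro: 24; S2 reads c0=3 → after 2×micro: 1 ⇒ (c0=-2, c1=24, c2=1)
[Gauss-Seidel] macro 1: S0 reads c1=3 → after 1×micro: 5; S1 reads c1=3 → after 1×micro: 6; S2 reads c0=5 → after 2×micro: 3 ⇒ (c0=5, c1=6, c2=3)
[Gauss-Seidel] macro 2: S0 reads c1=6 → after 1×micro: 3; S1 reads c1=6 → after 1×micro: 12; S2 reads c0=3 → after 2×micro: 1 ⇒ (c0=3, c1=12, c2=1)
[Gauss-Seidel] macro 3: S0 reads c1=12 → after 1×micro: -2; S1 reads c1=12 → after 1×micro: 24; S2 reads c0=-2 → after 2×micro: 1 ⇒ (c0=-2, c1=24, c2=1)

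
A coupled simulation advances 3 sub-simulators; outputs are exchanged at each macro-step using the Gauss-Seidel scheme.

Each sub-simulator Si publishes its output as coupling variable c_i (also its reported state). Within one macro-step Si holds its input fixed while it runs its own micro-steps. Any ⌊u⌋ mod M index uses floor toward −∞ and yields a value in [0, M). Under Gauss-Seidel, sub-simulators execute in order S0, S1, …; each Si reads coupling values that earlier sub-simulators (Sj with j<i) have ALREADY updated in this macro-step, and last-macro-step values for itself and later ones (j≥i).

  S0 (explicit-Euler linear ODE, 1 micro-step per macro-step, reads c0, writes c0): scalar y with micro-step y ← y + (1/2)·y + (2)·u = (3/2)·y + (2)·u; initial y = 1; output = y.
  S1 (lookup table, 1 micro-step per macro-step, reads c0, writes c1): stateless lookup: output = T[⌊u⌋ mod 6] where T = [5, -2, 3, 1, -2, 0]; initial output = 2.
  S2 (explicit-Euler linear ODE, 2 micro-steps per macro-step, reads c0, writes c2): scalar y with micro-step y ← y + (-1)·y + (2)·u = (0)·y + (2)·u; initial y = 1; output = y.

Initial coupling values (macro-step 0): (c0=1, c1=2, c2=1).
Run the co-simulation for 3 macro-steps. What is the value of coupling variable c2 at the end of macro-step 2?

macro 1: S0 reads c0=1 → after 1×micro: 7/2; S1 reads c0=7/2 → after 1×micro: 1; S2 reads c0=7/2 → after 2×micro: 7 ⇒ (c0=7/2, c1=1, c2=7)
macro 2: S0 reads c0=7/2 → after 1×micro: 49/4; S1 reads c0=49/4 → after 1×micro: 5; S2 reads c0=49/4 → after 2×micro: 49/2 ⇒ (c0=49/4, c1=5, c2=49/2)
macro 3: S0 reads c0=49/4 → after 1×micro: 343/8; S1 reads c0=343/8 → after 1×micro: 5; S2 reads c0=343/8 → after 2×micro: 343/4 ⇒ (c0=343/8, c1=5, c2=343/4)

c2 at macro-step 2 = 49/2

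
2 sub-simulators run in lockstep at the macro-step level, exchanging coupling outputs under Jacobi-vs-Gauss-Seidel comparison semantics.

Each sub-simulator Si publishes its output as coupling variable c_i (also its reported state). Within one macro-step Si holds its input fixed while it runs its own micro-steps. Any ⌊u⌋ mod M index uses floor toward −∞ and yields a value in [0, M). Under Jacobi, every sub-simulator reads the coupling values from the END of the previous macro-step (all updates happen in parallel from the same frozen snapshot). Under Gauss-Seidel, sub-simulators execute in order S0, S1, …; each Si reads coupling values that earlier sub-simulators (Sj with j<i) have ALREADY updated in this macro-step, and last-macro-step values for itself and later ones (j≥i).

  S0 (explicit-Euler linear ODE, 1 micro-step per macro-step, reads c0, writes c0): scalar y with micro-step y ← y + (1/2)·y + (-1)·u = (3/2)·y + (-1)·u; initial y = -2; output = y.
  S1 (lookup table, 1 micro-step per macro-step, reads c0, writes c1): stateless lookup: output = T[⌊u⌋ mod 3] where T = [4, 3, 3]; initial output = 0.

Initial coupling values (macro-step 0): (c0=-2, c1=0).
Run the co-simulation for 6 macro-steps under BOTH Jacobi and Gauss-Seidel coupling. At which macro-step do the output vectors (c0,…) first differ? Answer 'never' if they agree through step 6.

[Jacobi] macro 1: S0 reads c0=-2 → after 1×micro: -1; S1 reads c0=-2 → after 1×micro: 3 ⇒ (c0=-1, c1=3)
[Jacobi] macro 2: S0 reads c0=-1 → after 1×micro: -1/2; S1 reads c0=-1 → after 1×micro: 3 ⇒ (c0=-1/2, c1=3)
[Jacobi] macro 3: S0 reads c0=-1/2 → after 1×micro: -1/4; S1 reads c0=-1/2 → after 1×micro: 3 ⇒ (c0=-1/4, c1=3)
[Jacobi] macro 4: S0 reads c0=-1/4 → after 1×micro: -1/8; S1 reads c0=-1/4 → after 1×micro: 3 ⇒ (c0=-1/8, c1=3)
[Jacobi] macro 5: S0 reads c0=-1/8 → after 1×micro: -1/16; S1 reads c0=-1/8 → after 1×micro: 3 ⇒ (c0=-1/16, c1=3)
[Jacobi] macro 6: S0 reads c0=-1/16 → after 1×micro: -1/32; S1 reads c0=-1/16 → after 1×micro: 3 ⇒ (c0=-1/32, c1=3)
[Gauss-Seidel] macro 1: S0 reads c0=-2 → after 1×micro: -1; S1 reads c0=-1 → after 1×micro: 3 ⇒ (c0=-1, c1=3)
[Gauss-Seidel] macro 2: S0 reads c0=-1 → after 1×micro: -1/2; S1 reads c0=-1/2 → after 1×micro: 3 ⇒ (c0=-1/2, c1=3)
[Gauss-Seidel] macro 3: S0 reads c0=-1/2 → after 1×micro: -1/4; S1 reads c0=-1/4 → after 1×micro: 3 ⇒ (c0=-1/4, c1=3)
[Gauss-Seidel] macro 4: S0 reads c0=-1/4 → after 1×micro: -1/8; S1 reads c0=-1/8 → after 1×micro: 3 ⇒ (c0=-1/8, c1=3)
[Gauss-Seidel] macro 5: S0 reads c0=-1/8 → after 1×micro: -1/16; S1 reads c0=-1/16 → after 1×micro: 3 ⇒ (c0=-1/16, c1=3)
[Gauss-Seidel] macro 6: S0 reads c0=-1/16 → after 1×micro: -1/32; S1 reads c0=-1/32 → after 1×micro: 3 ⇒ (c0=-1/32, c1=3)

first divergence at macro-step: never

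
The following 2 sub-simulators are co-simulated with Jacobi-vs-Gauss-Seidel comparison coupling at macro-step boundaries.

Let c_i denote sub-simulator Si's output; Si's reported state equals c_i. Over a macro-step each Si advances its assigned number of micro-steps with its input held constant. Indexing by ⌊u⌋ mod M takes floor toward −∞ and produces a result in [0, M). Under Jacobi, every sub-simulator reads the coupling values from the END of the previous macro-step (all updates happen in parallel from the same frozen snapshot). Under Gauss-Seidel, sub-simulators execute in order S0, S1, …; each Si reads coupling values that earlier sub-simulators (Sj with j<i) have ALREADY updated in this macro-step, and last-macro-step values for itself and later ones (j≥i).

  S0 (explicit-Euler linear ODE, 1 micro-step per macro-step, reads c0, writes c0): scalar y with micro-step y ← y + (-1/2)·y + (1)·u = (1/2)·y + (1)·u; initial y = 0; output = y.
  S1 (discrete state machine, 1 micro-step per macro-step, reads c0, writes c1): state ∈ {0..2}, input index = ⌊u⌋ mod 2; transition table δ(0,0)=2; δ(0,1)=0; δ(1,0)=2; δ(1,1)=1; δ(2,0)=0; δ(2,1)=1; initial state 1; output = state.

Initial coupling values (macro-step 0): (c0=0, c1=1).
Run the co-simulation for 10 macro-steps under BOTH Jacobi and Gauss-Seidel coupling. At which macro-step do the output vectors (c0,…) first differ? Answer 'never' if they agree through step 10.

[Jacobi] macro 1: S0 reads c0=0 → after 1×micro: 0; S1 reads c0=0 → after 1×micro: 2 ⇒ (c0=0, c1=2)
[Jacobi] macro 2: S0 reads c0=0 → after 1×micro: 0; S1 reads c0=0 → after 1×micro: 0 ⇒ (c0=0, c1=0)
[Jacobi] macro 3: S0 reads c0=0 → after 1×micro: 0; S1 reads c0=0 → after 1×micro: 2 ⇒ (c0=0, c1=2)
[Jacobi] macro 4: S0 reads c0=0 → after 1×micro: 0; S1 reads c0=0 → after 1×micro: 0 ⇒ (c0=0, c1=0)
[Jacobi] macro 5: S0 reads c0=0 → after 1×micro: 0; S1 reads c0=0 → after 1×micro: 2 ⇒ (c0=0, c1=2)
[Jacobi] macro 6: S0 reads c0=0 → after 1×micro: 0; S1 reads c0=0 → after 1×micro: 0 ⇒ (c0=0, c1=0)
[Jacobi] macro 7: S0 reads c0=0 → after 1×micro: 0; S1 reads c0=0 → after 1×micro: 2 ⇒ (c0=0, c1=2)
[Jacobi] macro 8: S0 reads c0=0 → after 1×micro: 0; S1 reads c0=0 → after 1×micro: 0 ⇒ (c0=0, c1=0)
[Jacobi] macro 9: S0 reads c0=0 → after 1×micro: 0; S1 reads c0=0 → after 1×micro: 2 ⇒ (c0=0, c1=2)
[Jacobi] macro 10: S0 reads c0=0 → after 1×micro: 0; S1 reads c0=0 → after 1×micro: 0 ⇒ (c0=0, c1=0)
[Gauss-Seidel] macro 1: S0 reads c0=0 → after 1×micro: 0; S1 reads c0=0 → after 1×micro: 2 ⇒ (c0=0, c1=2)
[Gauss-Seidel] macro 2: S0 reads c0=0 → after 1×micro: 0; S1 reads c0=0 → after 1×micro: 0 ⇒ (c0=0, c1=0)
[Gauss-Seidel] macro 3: S0 reads c0=0 → after 1×micro: 0; S1 reads c0=0 → after 1×micro: 2 ⇒ (c0=0, c1=2)
[Gauss-Seidel] macro 4: S0 reads c0=0 → after 1×micro: 0; S1 reads c0=0 → after 1×micro: 0 ⇒ (c0=0, c1=0)
[Gauss-Seidel] macro 5: S0 reads c0=0 → after 1×micro: 0; S1 reads c0=0 → after 1×micro: 2 ⇒ (c0=0, c1=2)
[Gauss-Seidel] macro 6: S0 reads c0=0 → after 1×micro: 0; S1 reads c0=0 → after 1×micro: 0 ⇒ (c0=0, c1=0)
[Gauss-Seidel] macro 7: S0 reads c0=0 → after 1×micro: 0; S1 reads c0=0 → after 1×micro: 2 ⇒ (c0=0, c1=2)
[Gauss-Seidel] macro 8: S0 reads c0=0 → after 1×micro: 0; S1 reads c0=0 → after 1×micro: 0 ⇒ (c0=0, c1=0)
[Gauss-Seidel] macro 9: S0 reads c0=0 → after 1×micro: 0; S1 reads c0=0 → after 1×micro: 2 ⇒ (c0=0, c1=2)
[Gauss-Seidel] macro 10: S0 reads c0=0 → after 1×micro: 0; S1 reads c0=0 → after 1×micro: 0 ⇒ (c0=0, c1=0)

first divergence at macro-step: never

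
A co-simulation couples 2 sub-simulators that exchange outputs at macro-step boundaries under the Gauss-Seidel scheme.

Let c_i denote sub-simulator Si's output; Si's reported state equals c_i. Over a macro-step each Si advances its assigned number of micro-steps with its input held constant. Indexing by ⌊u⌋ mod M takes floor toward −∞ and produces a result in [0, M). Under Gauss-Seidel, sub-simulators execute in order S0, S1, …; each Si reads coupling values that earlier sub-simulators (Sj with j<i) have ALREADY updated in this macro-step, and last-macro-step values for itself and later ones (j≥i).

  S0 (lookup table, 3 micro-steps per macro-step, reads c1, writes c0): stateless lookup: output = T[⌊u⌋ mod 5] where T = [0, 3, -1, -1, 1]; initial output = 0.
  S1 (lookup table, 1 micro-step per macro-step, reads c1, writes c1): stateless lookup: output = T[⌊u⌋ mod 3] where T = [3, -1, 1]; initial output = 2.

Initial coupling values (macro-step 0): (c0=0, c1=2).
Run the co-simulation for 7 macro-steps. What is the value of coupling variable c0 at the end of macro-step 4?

macro 1: S0 reads c1=2 → after 3×micro: -1; S1 reads c1=2 → after 1×micro: 1 ⇒ (c0=-1, c1=1)
macro 2: S0 reads c1=1 → after 3×micro: 3; S1 reads c1=1 → after 1×micro: -1 ⇒ (c0=3, c1=-1)
macro 3: S0 reads c1=-1 → after 3×micro: 1; S1 reads c1=-1 → after 1×micro: 1 ⇒ (c0=1, c1=1)
macro 4: S0 reads c1=1 → after 3×micro: 3; S1 reads c1=1 → after 1×micro: -1 ⇒ (c0=3, c1=-1)
macro 5: S0 reads c1=-1 → after 3×micro: 1; S1 reads c1=-1 → after 1×micro: 1 ⇒ (c0=1, c1=1)
macro 6: S0 reads c1=1 → after 3×micro: 3; S1 reads c1=1 → after 1×micro: -1 ⇒ (c0=3, c1=-1)
macro 7: S0 reads c1=-1 → after 3×micro: 1; S1 reads c1=-1 → after 1×micro: 1 ⇒ (c0=1, c1=1)

c0 at macro-step 4 = 3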